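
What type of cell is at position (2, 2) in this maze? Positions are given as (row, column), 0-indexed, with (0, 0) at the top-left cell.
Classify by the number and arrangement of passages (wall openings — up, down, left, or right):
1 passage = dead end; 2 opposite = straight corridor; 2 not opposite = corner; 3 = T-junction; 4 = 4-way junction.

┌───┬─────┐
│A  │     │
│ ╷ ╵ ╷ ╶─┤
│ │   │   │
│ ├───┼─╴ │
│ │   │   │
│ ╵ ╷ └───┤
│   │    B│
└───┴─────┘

Checking cell at (2, 2):
Number of passages: 2
Cell type: corner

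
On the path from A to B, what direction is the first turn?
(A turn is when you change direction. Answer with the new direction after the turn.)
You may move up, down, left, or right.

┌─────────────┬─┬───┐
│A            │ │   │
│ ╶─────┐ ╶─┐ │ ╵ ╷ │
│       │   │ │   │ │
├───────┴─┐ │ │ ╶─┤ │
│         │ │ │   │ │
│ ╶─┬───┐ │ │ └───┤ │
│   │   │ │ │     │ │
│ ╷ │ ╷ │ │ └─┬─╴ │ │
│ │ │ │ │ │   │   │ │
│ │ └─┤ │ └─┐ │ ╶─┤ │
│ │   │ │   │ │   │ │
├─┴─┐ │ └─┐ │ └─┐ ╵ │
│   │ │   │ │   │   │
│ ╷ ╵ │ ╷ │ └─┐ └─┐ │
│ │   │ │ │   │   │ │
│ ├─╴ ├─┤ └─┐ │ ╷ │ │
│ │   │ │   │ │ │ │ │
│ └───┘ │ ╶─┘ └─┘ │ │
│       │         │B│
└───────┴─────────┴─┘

Directions: right, right, right, right, right, right, down, down, down, right, right, down, left, down, right, down, right, down, down, down
First turn direction: down

Solution:

┌─────────────┬─┬───┐
│A → → → → → ↓│ │   │
│ ╶─────┐ ╶─┐ │ ╵ ╷ │
│       │   │↓│   │ │
├───────┴─┐ │ │ ╶─┤ │
│         │ │↓│   │ │
│ ╶─┬───┐ │ │ └───┤ │
│   │   │ │ │↳ → ↓│ │
│ ╷ │ ╷ │ │ └─┬─╴ │ │
│ │ │ │ │ │   │↓ ↲│ │
│ │ └─┤ │ └─┐ │ ╶─┤ │
│ │   │ │   │ │↳ ↓│ │
├─┴─┐ │ └─┐ │ └─┐ ╵ │
│   │ │   │ │   │↳ ↓│
│ ╷ ╵ │ ╷ │ └─┐ └─┐ │
│ │   │ │ │   │   │↓│
│ ├─╴ ├─┤ └─┐ │ ╷ │ │
│ │   │ │   │ │ │ │↓│
│ └───┘ │ ╶─┘ └─┘ │ │
│       │         │B│
└───────┴─────────┴─┘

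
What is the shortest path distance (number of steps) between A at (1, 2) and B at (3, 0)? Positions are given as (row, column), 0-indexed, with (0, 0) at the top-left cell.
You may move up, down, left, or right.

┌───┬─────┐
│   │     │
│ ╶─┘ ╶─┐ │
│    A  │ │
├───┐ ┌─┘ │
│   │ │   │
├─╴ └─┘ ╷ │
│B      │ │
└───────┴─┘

Finding path from (1, 2) to (3, 0):
Path: (1,2) → (0,2) → (0,3) → (0,4) → (1,4) → (2,4) → (2,3) → (3,3) → (3,2) → (3,1) → (3,0)
Distance: 10 steps

Solution:

┌───┬─────┐
│   │↱ → ↓│
│ ╶─┘ ╶─┐ │
│    A  │↓│
├───┐ ┌─┘ │
│   │ │↓ ↲│
├─╴ └─┘ ╷ │
│B ← ← ↲│ │
└───────┴─┘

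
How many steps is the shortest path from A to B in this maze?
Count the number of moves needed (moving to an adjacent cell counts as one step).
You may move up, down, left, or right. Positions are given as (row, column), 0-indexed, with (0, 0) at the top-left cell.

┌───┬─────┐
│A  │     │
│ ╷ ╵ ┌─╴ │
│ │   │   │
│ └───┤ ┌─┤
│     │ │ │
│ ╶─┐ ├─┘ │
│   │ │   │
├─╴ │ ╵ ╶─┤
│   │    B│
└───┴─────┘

Using BFS to find shortest path:
Start: (0, 0), End: (4, 4)
Path found:
(0,0) → (1,0) → (2,0) → (2,1) → (2,2) → (3,2) → (4,2) → (4,3) → (4,4)
Number of steps: 8

Solution:

┌───┬─────┐
│A  │     │
│ ╷ ╵ ┌─╴ │
│↓│   │   │
│ └───┤ ┌─┤
│↳ → ↓│ │ │
│ ╶─┐ ├─┘ │
│   │↓│   │
├─╴ │ ╵ ╶─┤
│   │↳ → B│
└───┴─────┘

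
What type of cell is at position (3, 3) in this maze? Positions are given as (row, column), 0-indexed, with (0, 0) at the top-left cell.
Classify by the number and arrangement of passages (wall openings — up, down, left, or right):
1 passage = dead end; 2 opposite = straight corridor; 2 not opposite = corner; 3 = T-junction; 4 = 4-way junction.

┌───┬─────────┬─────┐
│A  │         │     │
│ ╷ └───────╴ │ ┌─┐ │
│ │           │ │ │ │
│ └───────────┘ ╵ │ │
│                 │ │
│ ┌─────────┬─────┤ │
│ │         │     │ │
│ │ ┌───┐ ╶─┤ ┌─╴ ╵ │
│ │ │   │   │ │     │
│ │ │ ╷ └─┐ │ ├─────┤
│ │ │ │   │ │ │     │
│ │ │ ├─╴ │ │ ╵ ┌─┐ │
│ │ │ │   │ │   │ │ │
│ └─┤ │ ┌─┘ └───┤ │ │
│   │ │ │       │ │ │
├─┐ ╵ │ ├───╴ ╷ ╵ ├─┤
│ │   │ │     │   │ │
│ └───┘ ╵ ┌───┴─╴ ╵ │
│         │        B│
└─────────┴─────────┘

Checking cell at (3, 3):
Number of passages: 2
Cell type: straight corridor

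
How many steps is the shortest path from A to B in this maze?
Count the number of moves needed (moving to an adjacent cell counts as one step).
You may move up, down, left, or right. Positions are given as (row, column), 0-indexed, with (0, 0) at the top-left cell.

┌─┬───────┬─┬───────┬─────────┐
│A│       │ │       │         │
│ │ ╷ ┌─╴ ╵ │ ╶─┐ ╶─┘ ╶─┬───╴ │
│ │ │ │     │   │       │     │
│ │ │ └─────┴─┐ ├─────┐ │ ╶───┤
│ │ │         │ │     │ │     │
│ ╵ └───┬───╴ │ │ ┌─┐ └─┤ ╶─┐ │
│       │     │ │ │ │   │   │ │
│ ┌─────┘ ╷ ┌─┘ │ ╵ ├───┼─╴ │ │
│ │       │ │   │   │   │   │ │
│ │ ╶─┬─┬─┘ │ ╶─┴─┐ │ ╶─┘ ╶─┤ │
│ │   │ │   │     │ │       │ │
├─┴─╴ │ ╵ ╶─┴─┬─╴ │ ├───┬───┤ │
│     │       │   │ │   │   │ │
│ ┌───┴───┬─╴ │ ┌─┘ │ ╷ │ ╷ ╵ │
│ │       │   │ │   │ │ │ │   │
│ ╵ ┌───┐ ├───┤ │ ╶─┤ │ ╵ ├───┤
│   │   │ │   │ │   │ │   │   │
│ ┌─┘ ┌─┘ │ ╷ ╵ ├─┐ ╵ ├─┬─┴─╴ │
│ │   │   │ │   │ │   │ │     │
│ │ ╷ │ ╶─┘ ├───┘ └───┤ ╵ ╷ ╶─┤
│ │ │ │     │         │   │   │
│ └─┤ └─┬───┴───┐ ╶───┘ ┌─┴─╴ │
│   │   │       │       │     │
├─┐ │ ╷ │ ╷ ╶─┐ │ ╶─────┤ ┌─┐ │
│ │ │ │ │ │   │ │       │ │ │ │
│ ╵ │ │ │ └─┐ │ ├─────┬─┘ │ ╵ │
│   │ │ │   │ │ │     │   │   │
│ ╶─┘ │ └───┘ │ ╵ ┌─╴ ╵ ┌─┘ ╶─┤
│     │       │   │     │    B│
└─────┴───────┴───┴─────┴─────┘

Using BFS to find shortest path:
Start: (0, 0), End: (14, 14)
Path found:
(0,0) → (1,0) → (2,0) → (3,0) → (3,1) → (2,1) → (1,1) → (0,1) → (0,2) → (1,2) → (2,2) → (2,3) → (2,4) → (2,5) → (2,6) → (3,6) → (3,5) → (3,4) → (4,4) → (4,3) → (4,2) → (4,1) → (5,1) → (5,2) → (6,2) → (6,1) → (6,0) → (7,0) → (8,0) → (9,0) → (10,0) → (11,0) → (11,1) → (12,1) → (13,1) → (13,0) → (14,0) → (14,1) → (14,2) → (13,2) → (12,2) → (11,2) → (11,3) → (12,3) → (13,3) → (14,3) → (14,4) → (14,5) → (14,6) → (13,6) → (12,6) → (12,5) → (11,5) → (11,6) → (11,7) → (12,7) → (13,7) → (14,7) → (14,8) → (13,8) → (13,9) → (13,10) → (14,10) → (14,11) → (13,11) → (13,12) → (12,12) → (11,12) → (11,13) → (11,14) → (12,14) → (13,14) → (13,13) → (14,13) → (14,14)
Number of steps: 74

Solution:

┌─┬───────┬─┬───────┬─────────┐
│A│↱ ↓    │ │       │         │
│ │ ╷ ┌─╴ ╵ │ ╶─┐ ╶─┘ ╶─┬───╴ │
│↓│↑│↓│     │   │       │     │
│ │ │ └─────┴─┐ ├─────┐ │ ╶───┤
│↓│↑│↳ → → → ↓│ │     │ │     │
│ ╵ └───┬───╴ │ │ ┌─┐ └─┤ ╶─┐ │
│↳ ↑    │↓ ← ↲│ │ │ │   │   │ │
│ ┌─────┘ ╷ ┌─┘ │ ╵ ├───┼─╴ │ │
│ │↓ ← ← ↲│ │   │   │   │   │ │
│ │ ╶─┬─┬─┘ │ ╶─┴─┐ │ ╶─┘ ╶─┤ │
│ │↳ ↓│ │   │     │ │       │ │
├─┴─╴ │ ╵ ╶─┴─┬─╴ │ ├───┬───┤ │
│↓ ← ↲│       │   │ │   │   │ │
│ ┌───┴───┬─╴ │ ┌─┘ │ ╷ │ ╷ ╵ │
│↓│       │   │ │   │ │ │ │   │
│ ╵ ┌───┐ ├───┤ │ ╶─┤ │ ╵ ├───┤
│↓  │   │ │   │ │   │ │   │   │
│ ┌─┘ ┌─┘ │ ╷ ╵ ├─┐ ╵ ├─┬─┴─╴ │
│↓│   │   │ │   │ │   │ │     │
│ │ ╷ │ ╶─┘ ├───┘ └───┤ ╵ ╷ ╶─┤
│↓│ │ │     │         │   │   │
│ └─┤ └─┬───┴───┐ ╶───┘ ┌─┴─╴ │
│↳ ↓│↱ ↓│  ↱ → ↓│       │↱ → ↓│
├─┐ │ ╷ │ ╷ ╶─┐ │ ╶─────┤ ┌─┐ │
│ │↓│↑│↓│ │↑ ↰│↓│       │↑│ │↓│
│ ╵ │ │ │ └─┐ │ ├─────┬─┘ │ ╵ │
│↓ ↲│↑│↓│   │↑│↓│↱ → ↓│↱ ↑│↓ ↲│
│ ╶─┘ │ └───┘ │ ╵ ┌─╴ ╵ ┌─┘ ╶─┤
│↳ → ↑│↳ → → ↑│↳ ↑│  ↳ ↑│  ↳ B│
└─────┴───────┴───┴─────┴─────┘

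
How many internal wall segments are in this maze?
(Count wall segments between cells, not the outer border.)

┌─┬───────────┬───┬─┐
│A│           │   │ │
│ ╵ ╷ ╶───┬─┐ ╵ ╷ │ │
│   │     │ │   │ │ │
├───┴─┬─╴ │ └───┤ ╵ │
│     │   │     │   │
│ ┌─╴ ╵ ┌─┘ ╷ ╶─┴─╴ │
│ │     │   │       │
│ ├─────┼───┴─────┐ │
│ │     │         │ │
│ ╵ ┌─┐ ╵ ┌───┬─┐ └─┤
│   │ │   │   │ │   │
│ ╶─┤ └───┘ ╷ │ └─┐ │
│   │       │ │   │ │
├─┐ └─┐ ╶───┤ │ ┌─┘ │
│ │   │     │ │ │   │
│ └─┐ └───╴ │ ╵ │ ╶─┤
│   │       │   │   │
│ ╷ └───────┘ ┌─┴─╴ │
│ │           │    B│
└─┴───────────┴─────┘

Counting internal wall segments:
Total internal walls: 81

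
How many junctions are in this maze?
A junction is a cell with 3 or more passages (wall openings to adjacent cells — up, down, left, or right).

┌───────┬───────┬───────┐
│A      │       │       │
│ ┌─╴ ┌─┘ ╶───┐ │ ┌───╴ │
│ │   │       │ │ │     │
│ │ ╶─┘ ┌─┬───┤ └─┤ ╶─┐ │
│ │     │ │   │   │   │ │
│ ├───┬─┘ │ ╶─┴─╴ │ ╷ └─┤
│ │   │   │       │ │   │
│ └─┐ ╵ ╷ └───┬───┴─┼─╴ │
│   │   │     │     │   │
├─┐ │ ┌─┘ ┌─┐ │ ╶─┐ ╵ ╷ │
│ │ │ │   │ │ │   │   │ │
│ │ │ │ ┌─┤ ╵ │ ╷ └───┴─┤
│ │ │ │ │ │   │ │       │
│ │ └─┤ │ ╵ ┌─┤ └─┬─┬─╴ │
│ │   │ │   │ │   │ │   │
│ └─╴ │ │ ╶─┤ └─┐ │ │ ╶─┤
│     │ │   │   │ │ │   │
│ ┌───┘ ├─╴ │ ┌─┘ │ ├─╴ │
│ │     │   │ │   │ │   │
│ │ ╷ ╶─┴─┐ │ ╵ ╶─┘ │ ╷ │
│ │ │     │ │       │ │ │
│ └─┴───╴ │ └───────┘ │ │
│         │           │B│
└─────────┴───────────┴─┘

Checking each cell for number of passages:

Junctions found (3+ passages):
  (0, 2): 3 passages
  (1, 4): 3 passages
  (1, 11): 3 passages
  (2, 9): 3 passages
  (3, 4): 3 passages
  (4, 2): 3 passages
  (4, 4): 3 passages
  (4, 11): 3 passages
  (5, 7): 3 passages
  (6, 5): 3 passages
  (7, 4): 3 passages
  (8, 0): 3 passages
  (8, 6): 3 passages
  (9, 2): 3 passages
  (9, 5): 3 passages
  (9, 11): 3 passages
  (10, 7): 3 passages
Total junctions: 17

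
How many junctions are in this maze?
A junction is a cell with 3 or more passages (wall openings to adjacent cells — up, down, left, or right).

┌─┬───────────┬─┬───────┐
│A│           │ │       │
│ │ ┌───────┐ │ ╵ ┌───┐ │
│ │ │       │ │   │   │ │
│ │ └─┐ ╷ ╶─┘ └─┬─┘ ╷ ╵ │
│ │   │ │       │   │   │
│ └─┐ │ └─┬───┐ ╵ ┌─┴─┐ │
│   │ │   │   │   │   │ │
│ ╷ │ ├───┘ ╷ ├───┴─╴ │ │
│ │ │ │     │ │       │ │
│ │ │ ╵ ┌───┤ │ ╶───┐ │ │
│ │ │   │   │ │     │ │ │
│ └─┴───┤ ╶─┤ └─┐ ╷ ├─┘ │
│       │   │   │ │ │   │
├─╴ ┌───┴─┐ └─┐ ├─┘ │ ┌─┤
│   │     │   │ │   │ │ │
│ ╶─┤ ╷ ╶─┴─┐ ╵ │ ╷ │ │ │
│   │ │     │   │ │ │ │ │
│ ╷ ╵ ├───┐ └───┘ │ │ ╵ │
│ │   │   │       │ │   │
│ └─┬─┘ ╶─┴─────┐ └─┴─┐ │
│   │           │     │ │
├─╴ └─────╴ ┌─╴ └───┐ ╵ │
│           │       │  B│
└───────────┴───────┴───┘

Checking each cell for number of passages:

Junctions found (3+ passages):
  (1, 3): 3 passages
  (1, 4): 3 passages
  (2, 6): 3 passages
  (2, 11): 3 passages
  (3, 0): 3 passages
  (4, 10): 3 passages
  (5, 8): 3 passages
  (6, 1): 3 passages
  (7, 3): 3 passages
  (7, 9): 3 passages
  (8, 0): 3 passages
  (9, 8): 3 passages
  (9, 11): 3 passages
  (10, 3): 3 passages
  (10, 5): 3 passages
  (11, 1): 3 passages
  (11, 7): 3 passages
Total junctions: 17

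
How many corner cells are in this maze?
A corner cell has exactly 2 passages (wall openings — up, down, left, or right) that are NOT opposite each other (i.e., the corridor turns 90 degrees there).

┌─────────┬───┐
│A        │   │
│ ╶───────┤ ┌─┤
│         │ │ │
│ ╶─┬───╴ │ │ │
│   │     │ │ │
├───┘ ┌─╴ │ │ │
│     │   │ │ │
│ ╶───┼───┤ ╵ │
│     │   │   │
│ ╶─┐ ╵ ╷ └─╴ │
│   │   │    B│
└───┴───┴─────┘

Counting corner cells (2 non-opposite passages):
Total corners: 17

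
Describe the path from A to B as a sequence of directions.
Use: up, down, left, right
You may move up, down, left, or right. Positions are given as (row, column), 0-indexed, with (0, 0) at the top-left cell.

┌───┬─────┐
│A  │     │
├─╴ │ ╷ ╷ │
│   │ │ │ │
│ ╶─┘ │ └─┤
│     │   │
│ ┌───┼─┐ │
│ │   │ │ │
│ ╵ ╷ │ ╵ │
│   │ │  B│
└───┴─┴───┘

Finding the path and converting it to directions:
Path through cells: (0,0) → (0,1) → (1,1) → (1,0) → (2,0) → (2,1) → (2,2) → (1,2) → (0,2) → (0,3) → (1,3) → (2,3) → (2,4) → (3,4) → (4,4)
Directions: right, down, left, down, right, right, up, up, right, down, down, right, down, down

Solution:

┌───┬─────┐
│A ↓│↱ ↓  │
├─╴ │ ╷ ╷ │
│↓ ↲│↑│↓│ │
│ ╶─┘ │ └─┤
│↳ → ↑│↳ ↓│
│ ┌───┼─┐ │
│ │   │ │↓│
│ ╵ ╷ │ ╵ │
│   │ │  B│
└───┴─┴───┘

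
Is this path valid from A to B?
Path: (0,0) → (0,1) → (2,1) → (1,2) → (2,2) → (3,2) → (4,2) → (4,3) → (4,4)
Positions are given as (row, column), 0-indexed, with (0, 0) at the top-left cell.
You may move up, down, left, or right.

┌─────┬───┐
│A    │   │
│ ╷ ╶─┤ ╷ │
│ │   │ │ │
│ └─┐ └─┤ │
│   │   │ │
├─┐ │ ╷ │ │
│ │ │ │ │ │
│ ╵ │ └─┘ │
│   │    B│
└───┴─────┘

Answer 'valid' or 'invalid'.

Checking path validity:
Result: Invalid move at step 2: cannot move from (0, 1) to (2, 1).

invalid

Correct solution:

┌─────┬───┐
│A ↓  │   │
│ ╷ ╶─┤ ╷ │
│ │↳ ↓│ │ │
│ └─┐ └─┤ │
│   │↓  │ │
├─┐ │ ╷ │ │
│ │ │↓│ │ │
│ ╵ │ └─┘ │
│   │↳ → B│
└───┴─────┘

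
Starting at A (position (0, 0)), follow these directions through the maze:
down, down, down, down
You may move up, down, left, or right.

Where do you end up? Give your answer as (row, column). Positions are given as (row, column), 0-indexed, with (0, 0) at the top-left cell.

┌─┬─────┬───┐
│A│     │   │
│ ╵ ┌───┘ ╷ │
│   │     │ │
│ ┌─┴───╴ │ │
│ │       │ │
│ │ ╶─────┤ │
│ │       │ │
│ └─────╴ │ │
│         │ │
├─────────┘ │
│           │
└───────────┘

Following directions step by step:
Start: (0, 0)
  down: (0, 0) → (1, 0)
  down: (1, 0) → (2, 0)
  down: (2, 0) → (3, 0)
  down: (3, 0) → (4, 0)
Final position: (4, 0)

Path taken:

┌─┬─────┬───┐
│A│     │   │
│ ╵ ┌───┘ ╷ │
│↓  │     │ │
│ ┌─┴───╴ │ │
│↓│       │ │
│ │ ╶─────┤ │
│↓│       │ │
│ └─────╴ │ │
│B        │ │
├─────────┘ │
│           │
└───────────┘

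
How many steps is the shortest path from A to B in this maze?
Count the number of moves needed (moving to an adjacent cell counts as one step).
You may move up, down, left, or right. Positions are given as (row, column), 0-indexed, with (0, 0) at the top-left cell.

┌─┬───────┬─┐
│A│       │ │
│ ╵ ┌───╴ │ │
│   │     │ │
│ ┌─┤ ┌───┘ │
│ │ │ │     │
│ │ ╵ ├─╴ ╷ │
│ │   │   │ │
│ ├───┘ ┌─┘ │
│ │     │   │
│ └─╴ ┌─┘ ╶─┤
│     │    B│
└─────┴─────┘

Using BFS to find shortest path:
Start: (0, 0), End: (5, 5)
Path found:
(0,0) → (1,0) → (2,0) → (3,0) → (4,0) → (5,0) → (5,1) → (5,2) → (4,2) → (4,3) → (3,3) → (3,4) → (2,4) → (2,5) → (3,5) → (4,5) → (4,4) → (5,4) → (5,5)
Number of steps: 18

Solution:

┌─┬───────┬─┐
│A│       │ │
│ ╵ ┌───╴ │ │
│↓  │     │ │
│ ┌─┤ ┌───┘ │
│↓│ │ │  ↱ ↓│
│ │ ╵ ├─╴ ╷ │
│↓│   │↱ ↑│↓│
│ ├───┘ ┌─┘ │
│↓│  ↱ ↑│↓ ↲│
│ └─╴ ┌─┘ ╶─┤
│↳ → ↑│  ↳ B│
└─────┴─────┘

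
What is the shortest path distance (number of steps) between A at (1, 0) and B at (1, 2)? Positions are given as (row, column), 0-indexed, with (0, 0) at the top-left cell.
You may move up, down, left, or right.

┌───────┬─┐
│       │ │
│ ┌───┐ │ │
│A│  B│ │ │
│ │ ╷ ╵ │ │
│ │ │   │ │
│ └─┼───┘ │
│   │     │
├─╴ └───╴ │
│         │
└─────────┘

Finding path from (1, 0) to (1, 2):
Path: (1,0) → (0,0) → (0,1) → (0,2) → (0,3) → (1,3) → (2,3) → (2,2) → (1,2)
Distance: 8 steps

Solution:

┌───────┬─┐
│↱ → → ↓│ │
│ ┌───┐ │ │
│A│  B│↓│ │
│ │ ╷ ╵ │ │
│ │ │↑ ↲│ │
│ └─┼───┘ │
│   │     │
├─╴ └───╴ │
│         │
└─────────┘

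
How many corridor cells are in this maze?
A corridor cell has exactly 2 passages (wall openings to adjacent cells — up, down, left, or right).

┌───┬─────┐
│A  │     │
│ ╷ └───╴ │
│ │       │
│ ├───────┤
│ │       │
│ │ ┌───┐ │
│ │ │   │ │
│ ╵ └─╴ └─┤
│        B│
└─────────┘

Counting cells with exactly 2 passages:
Total corridor cells: 19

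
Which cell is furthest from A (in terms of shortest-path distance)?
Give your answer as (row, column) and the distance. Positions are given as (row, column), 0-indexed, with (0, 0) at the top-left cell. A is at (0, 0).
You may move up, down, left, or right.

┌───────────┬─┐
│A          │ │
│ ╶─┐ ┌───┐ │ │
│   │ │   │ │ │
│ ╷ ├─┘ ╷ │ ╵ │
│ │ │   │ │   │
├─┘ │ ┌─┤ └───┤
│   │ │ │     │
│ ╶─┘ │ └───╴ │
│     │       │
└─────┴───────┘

Computing BFS distances from A to all cells:
Furthest cell: (3, 3)
Distance: 22 steps

Path from A to the furthest cell:

┌───────────┬─┐
│A          │ │
│ ╶─┐ ┌───┐ │ │
│↳ ↓│ │↱ ↓│ │ │
│ ╷ ├─┘ ╷ │ ╵ │
│ │↓│↱ ↑│↓│   │
├─┘ │ ┌─┤ └───┤
│↓ ↲│↑│B│↳ → ↓│
│ ╶─┘ │ └───╴ │
│↳ → ↑│↑ ← ← ↲│
└─────┴───────┘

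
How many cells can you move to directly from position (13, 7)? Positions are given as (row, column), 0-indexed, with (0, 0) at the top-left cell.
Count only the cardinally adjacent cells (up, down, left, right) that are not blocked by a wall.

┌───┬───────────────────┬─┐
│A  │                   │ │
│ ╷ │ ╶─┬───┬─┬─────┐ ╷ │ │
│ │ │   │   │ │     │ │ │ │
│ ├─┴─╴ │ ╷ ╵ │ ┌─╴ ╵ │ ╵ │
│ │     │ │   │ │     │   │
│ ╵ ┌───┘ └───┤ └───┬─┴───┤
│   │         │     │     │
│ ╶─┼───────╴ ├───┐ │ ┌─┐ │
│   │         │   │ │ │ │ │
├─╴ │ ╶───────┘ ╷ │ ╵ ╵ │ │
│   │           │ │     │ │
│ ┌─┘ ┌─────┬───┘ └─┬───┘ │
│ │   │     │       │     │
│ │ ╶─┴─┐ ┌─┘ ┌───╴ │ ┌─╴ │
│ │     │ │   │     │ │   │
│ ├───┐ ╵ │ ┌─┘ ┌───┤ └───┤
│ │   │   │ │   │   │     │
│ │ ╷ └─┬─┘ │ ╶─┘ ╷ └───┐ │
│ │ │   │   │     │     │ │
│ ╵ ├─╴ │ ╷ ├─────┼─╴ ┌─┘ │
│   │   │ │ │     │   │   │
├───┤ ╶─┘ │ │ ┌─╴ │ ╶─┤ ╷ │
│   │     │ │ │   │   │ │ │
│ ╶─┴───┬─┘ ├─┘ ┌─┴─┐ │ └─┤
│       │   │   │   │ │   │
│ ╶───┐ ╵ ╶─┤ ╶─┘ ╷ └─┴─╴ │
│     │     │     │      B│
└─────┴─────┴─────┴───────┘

Checking passable neighbors of (13, 7):
Neighbors: (13, 6), (13, 8)
Count: 2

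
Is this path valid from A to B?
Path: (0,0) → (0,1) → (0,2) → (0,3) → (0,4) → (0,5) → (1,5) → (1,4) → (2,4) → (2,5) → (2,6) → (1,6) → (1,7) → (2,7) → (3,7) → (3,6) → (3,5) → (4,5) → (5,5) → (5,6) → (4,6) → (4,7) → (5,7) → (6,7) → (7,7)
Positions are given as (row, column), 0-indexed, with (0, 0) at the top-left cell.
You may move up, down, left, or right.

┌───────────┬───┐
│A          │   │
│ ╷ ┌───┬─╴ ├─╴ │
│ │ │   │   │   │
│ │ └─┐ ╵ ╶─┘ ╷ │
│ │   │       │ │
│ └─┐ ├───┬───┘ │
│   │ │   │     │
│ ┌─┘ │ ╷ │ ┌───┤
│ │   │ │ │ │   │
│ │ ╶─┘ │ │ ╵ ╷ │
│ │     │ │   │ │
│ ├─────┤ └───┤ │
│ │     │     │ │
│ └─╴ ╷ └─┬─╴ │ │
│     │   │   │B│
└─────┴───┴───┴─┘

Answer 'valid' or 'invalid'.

Checking path validity:
Result: All consecutive moves are passable.

valid

Correct solution:

┌───────────┬───┐
│A → → → → ↓│   │
│ ╷ ┌───┬─╴ ├─╴ │
│ │ │   │↓ ↲│↱ ↓│
│ │ └─┐ ╵ ╶─┘ ╷ │
│ │   │  ↳ → ↑│↓│
│ └─┐ ├───┬───┘ │
│   │ │   │↓ ← ↲│
│ ┌─┘ │ ╷ │ ┌───┤
│ │   │ │ │↓│↱ ↓│
│ │ ╶─┘ │ │ ╵ ╷ │
│ │     │ │↳ ↑│↓│
│ ├─────┤ └───┤ │
│ │     │     │↓│
│ └─╴ ╷ └─┬─╴ │ │
│     │   │   │B│
└─────┴───┴───┴─┘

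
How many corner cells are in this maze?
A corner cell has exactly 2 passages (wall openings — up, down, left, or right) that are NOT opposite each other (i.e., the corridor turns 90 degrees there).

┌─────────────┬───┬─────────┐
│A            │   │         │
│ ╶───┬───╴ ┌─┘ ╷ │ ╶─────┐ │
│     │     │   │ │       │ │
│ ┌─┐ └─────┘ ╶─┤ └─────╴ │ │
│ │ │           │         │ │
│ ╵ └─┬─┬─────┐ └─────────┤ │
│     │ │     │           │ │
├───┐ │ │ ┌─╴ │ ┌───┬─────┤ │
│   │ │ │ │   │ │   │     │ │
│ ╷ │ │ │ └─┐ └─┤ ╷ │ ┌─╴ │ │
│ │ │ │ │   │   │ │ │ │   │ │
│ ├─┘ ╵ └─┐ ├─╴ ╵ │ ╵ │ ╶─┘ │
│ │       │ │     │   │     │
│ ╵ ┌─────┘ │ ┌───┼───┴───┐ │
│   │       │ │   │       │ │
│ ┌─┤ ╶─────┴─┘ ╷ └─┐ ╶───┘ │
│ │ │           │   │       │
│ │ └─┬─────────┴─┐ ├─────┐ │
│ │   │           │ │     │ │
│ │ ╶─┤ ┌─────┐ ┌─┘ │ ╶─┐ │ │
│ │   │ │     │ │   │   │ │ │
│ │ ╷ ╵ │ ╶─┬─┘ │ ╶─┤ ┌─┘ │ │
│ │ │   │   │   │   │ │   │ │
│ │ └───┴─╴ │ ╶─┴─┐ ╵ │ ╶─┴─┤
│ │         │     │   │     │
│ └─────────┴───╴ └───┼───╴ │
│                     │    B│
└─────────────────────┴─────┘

Counting corner cells (2 non-opposite passages):
Total corners: 74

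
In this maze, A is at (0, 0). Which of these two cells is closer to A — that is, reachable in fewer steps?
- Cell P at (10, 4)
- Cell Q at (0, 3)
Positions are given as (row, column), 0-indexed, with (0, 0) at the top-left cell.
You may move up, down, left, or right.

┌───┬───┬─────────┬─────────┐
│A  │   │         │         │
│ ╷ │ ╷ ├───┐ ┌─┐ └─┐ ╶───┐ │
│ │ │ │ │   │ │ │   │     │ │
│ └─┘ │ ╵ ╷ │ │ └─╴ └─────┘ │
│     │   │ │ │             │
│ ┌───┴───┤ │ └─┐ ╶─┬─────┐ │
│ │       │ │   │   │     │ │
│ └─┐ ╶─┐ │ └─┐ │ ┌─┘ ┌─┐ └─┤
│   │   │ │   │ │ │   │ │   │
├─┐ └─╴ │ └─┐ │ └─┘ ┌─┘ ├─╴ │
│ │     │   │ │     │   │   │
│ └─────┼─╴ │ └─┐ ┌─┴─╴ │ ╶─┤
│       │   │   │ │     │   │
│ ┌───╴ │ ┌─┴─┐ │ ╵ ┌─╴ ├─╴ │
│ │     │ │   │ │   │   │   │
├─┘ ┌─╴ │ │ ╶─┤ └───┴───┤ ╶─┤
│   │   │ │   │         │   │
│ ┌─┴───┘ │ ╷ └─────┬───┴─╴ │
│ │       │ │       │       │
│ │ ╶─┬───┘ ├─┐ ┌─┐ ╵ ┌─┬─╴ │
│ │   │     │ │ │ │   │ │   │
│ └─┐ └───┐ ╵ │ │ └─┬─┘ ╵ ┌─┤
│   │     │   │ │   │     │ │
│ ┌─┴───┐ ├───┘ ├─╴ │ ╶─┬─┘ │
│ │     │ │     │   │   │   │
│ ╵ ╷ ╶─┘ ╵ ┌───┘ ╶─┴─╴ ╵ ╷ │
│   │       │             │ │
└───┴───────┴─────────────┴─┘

Shortest path A → P at (10, 4): 44 steps
Shortest path A → Q at (0, 3): 7 steps

Q is closer (7 steps vs 44 steps).

Path to P:

┌───┬───┬─────────┬─────────┐
│A  │   │         │         │
│ ╷ │ ╷ ├───┐ ┌─┐ └─┐ ╶───┐ │
│↓│ │ │ │   │ │ │   │     │ │
│ └─┘ │ ╵ ╷ │ │ └─╴ └─────┘ │
│↓    │   │ │ │             │
│ ┌───┴───┤ │ └─┐ ╶─┬─────┐ │
│↓│  ↱ → ↓│ │   │   │     │ │
│ └─┐ ╶─┐ │ └─┐ │ ┌─┘ ┌─┐ └─┤
│↳ ↓│↑ ↰│↓│   │ │ │   │ │   │
├─┐ └─╴ │ └─┐ │ └─┘ ┌─┘ ├─╴ │
│ │↳ → ↑│↳ ↓│ │     │   │   │
│ └─────┼─╴ │ └─┐ ┌─┴─╴ │ ╶─┤
│       │↓ ↲│   │ │     │   │
│ ┌───╴ │ ┌─┴─┐ │ ╵ ┌─╴ ├─╴ │
│ │     │↓│   │ │   │   │   │
├─┘ ┌─╴ │ │ ╶─┤ └───┴───┤ ╶─┤
│   │   │↓│↓ ↰│         │   │
│ ┌─┴───┘ │ ╷ └─────┬───┴─╴ │
│ │↓ ← ← ↲│↓│↑ ↰    │       │
│ │ ╶─┬───┘ ├─┐ ┌─┐ ╵ ┌─┬─╴ │
│ │↳ ↓│  P ↲│ │↑│ │   │ │   │
│ └─┐ └───┐ ╵ │ │ └─┬─┘ ╵ ┌─┤
│   │↳ → ↓│   │↑│   │     │ │
│ ┌─┴───┐ ├───┘ ├─╴ │ ╶─┬─┘ │
│ │     │↓│↱ → ↑│   │   │   │
│ ╵ ╷ ╶─┘ ╵ ┌───┘ ╶─┴─╴ ╵ ╷ │
│   │    ↳ ↑│             │ │
└───┴───────┴─────────────┴─┘

Path to Q:

┌───┬───┬─────────┬─────────┐
│A  │↱ Q│         │         │
│ ╷ │ ╷ ├───┐ ┌─┐ └─┐ ╶───┐ │
│↓│ │↑│ │   │ │ │   │     │ │
│ └─┘ │ ╵ ╷ │ │ └─╴ └─────┘ │
│↳ → ↑│   │ │ │             │
│ ┌───┴───┤ │ └─┐ ╶─┬─────┐ │
│ │       │ │   │   │     │ │
│ └─┐ ╶─┐ │ └─┐ │ ┌─┘ ┌─┐ └─┤
│   │   │ │   │ │ │   │ │   │
├─┐ └─╴ │ └─┐ │ └─┘ ┌─┘ ├─╴ │
│ │     │   │ │     │   │   │
│ └─────┼─╴ │ └─┐ ┌─┴─╴ │ ╶─┤
│       │   │   │ │     │   │
│ ┌───╴ │ ┌─┴─┐ │ ╵ ┌─╴ ├─╴ │
│ │     │ │   │ │   │   │   │
├─┘ ┌─╴ │ │ ╶─┤ └───┴───┤ ╶─┤
│   │   │ │   │         │   │
│ ┌─┴───┘ │ ╷ └─────┬───┴─╴ │
│ │       │ │       │       │
│ │ ╶─┬───┘ ├─┐ ┌─┐ ╵ ┌─┬─╴ │
│ │   │     │ │ │ │   │ │   │
│ └─┐ └───┐ ╵ │ │ └─┬─┘ ╵ ┌─┤
│   │     │   │ │   │     │ │
│ ┌─┴───┐ ├───┘ ├─╴ │ ╶─┬─┘ │
│ │     │ │     │   │   │   │
│ ╵ ╷ ╶─┘ ╵ ┌───┘ ╶─┴─╴ ╵ ╷ │
│   │       │             │ │
└───┴───────┴─────────────┴─┘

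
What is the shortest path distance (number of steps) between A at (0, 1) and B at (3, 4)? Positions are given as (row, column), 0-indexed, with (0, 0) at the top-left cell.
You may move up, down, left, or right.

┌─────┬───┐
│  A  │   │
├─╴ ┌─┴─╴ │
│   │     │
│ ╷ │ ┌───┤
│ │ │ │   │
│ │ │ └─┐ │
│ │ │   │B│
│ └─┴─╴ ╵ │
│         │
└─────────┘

Finding path from (0, 1) to (3, 4):
Path: (0,1) → (1,1) → (1,0) → (2,0) → (3,0) → (4,0) → (4,1) → (4,2) → (4,3) → (4,4) → (3,4)
Distance: 10 steps

Solution:

┌─────┬───┐
│  A  │   │
├─╴ ┌─┴─╴ │
│↓ ↲│     │
│ ╷ │ ┌───┤
│↓│ │ │   │
│ │ │ └─┐ │
│↓│ │   │B│
│ └─┴─╴ ╵ │
│↳ → → → ↑│
└─────────┘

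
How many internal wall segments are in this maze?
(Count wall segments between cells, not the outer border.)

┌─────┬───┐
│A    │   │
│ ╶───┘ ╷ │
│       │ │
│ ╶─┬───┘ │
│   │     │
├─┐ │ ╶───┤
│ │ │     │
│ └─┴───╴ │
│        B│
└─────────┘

Counting internal wall segments:
Total internal walls: 16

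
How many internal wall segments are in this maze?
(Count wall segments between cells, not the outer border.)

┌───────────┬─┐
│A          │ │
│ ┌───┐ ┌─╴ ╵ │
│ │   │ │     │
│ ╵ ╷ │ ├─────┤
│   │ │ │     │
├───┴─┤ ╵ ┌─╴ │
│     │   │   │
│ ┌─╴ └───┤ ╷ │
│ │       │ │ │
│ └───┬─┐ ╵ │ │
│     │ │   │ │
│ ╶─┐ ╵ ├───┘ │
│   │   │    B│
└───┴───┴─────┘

Counting internal wall segments:
Total internal walls: 36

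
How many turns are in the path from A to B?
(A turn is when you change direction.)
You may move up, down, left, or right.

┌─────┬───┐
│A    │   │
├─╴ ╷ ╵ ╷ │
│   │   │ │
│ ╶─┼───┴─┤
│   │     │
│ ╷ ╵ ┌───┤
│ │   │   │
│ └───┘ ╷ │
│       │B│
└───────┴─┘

Directions: right, down, left, down, down, down, right, right, right, up, right, down
Number of turns: 7

Solution:

┌─────┬───┐
│A ↓  │   │
├─╴ ╷ ╵ ╷ │
│↓ ↲│   │ │
│ ╶─┼───┴─┤
│↓  │     │
│ ╷ ╵ ┌───┤
│↓│   │↱ ↓│
│ └───┘ ╷ │
│↳ → → ↑│B│
└───────┴─┘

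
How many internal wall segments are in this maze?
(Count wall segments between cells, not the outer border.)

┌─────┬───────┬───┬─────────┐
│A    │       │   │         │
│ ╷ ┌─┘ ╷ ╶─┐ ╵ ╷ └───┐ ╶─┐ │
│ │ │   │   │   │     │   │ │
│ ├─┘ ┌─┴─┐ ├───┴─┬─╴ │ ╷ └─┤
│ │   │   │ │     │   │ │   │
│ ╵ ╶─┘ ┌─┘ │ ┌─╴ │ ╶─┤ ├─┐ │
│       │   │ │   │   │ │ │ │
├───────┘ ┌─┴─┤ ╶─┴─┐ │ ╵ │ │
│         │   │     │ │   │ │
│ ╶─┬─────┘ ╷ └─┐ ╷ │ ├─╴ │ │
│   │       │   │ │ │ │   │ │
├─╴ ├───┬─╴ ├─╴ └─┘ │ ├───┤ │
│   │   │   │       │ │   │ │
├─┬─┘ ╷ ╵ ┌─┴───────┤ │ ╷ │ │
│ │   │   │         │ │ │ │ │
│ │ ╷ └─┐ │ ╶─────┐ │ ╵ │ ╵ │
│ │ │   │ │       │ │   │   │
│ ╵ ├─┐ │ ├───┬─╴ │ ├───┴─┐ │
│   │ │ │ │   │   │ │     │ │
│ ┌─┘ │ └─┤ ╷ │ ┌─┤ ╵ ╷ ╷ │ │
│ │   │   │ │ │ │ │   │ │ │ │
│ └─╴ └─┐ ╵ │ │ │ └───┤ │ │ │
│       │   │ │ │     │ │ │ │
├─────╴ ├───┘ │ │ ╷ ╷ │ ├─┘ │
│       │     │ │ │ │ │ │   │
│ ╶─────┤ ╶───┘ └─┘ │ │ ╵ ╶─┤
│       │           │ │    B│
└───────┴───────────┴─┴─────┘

Counting internal wall segments:
Total internal walls: 169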